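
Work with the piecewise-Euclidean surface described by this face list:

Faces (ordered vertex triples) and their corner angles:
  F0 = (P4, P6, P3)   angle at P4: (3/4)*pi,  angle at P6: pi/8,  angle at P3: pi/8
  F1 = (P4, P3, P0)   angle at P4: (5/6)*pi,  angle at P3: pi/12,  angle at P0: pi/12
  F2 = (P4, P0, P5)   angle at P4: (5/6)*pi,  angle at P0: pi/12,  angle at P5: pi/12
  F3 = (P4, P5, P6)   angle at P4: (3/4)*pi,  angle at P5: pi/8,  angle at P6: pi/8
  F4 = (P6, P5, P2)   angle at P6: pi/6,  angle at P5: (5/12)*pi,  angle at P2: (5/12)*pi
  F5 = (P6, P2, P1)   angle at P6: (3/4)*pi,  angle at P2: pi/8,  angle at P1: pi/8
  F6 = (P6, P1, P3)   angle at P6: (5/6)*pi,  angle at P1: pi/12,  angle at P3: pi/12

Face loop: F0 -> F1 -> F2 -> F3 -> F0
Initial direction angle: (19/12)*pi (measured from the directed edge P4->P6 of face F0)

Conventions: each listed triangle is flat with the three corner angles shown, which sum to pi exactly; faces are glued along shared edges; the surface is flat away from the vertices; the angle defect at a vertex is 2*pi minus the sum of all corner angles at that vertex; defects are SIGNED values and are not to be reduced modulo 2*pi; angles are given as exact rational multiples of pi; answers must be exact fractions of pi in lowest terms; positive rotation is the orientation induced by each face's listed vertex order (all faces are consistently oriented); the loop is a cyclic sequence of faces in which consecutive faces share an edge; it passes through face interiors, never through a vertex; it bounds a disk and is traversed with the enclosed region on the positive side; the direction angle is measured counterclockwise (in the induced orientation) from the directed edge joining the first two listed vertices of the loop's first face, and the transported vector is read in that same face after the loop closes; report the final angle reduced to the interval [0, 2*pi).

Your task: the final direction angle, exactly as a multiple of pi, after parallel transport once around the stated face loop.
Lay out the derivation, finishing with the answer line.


enclosed vertex P4: corner angles sum to (19/6)*pi, defect = 2*pi - (19/6)*pi = (-7/6)*pi
the rotation equals the total enclosed defect, so the final angle is initial + defects (mod 2*pi)
final angle = (19/12)*pi - (7/6)*pi = (5/12)*pi (mod 2*pi)

Answer: final direction angle = (5/12)*pi


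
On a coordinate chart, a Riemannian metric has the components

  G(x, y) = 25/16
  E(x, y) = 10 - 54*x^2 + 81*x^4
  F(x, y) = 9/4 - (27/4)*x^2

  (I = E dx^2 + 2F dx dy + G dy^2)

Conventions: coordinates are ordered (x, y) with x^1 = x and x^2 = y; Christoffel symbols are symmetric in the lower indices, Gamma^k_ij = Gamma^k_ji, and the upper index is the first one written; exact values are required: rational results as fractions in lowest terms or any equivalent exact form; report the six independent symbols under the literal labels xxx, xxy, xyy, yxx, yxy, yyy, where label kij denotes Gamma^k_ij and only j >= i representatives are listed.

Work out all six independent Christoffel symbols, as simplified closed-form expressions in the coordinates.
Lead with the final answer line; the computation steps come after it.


Answer: Gamma_xxx = (2592*x^3 - 864*x)/(1296*x^4 - 864*x^2 + 169), Gamma_xxy = 0, Gamma_xyy = 0, Gamma_yxx = -216*x/(1296*x^4 - 864*x^2 + 169), Gamma_yxy = 0, Gamma_yyy = 0

E = 10 - 54*x^2 + 81*x^4; F = 9/4 - (27/4)*x^2; G = 25/16
Gamma^k_ij = (1/2) g^{kl} (d_i g_jl + d_j g_il - d_l g_ij), with g^inv = (1/(EG-F^2)) [[G, -F], [-F, E]]
first partials: E_x = -108*x + 324*x^3, E_y = 0, F_x = -(27/2)*x, F_y = 0, G_x = 0, G_y = 0
D = EG - F^2 = 169/16 - 54*x^2 + 81*x^4
expanded: Gamma^x_xx = (G E_x - 2F F_x + F E_y)/(2D), Gamma^x_xy = (G E_y - F G_x)/(2D), Gamma^x_yy = (2G F_y - G G_x - F G_y)/(2D), Gamma^y_xx = (2E F_x - E E_y - F E_x)/(2D), Gamma^y_xy = (E G_x - F E_y)/(2D), Gamma^y_yy = (E G_y - 2F F_y + F G_x)/(2D); substitute and cancel common factors


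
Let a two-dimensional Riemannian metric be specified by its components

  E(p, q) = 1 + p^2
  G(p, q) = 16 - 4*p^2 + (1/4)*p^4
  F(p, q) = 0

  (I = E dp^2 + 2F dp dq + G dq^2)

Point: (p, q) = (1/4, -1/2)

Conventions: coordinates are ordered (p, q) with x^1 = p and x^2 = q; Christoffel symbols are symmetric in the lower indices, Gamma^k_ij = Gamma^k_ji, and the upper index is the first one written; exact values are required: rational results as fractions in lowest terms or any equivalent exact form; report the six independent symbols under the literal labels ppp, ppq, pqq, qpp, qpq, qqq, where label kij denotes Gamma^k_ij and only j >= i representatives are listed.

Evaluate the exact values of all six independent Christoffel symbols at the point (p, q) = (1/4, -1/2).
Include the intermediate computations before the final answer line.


E = 17/16, F = 0, G = 16129/1024 at the point
E_p = 1/2, E_q = 0, F_p = 0, F_q = 0, G_p = -127/64, G_q = 0
EG - F^2 = 274193/16384;  g^inv = (16384/274193) * [[16129/1024, 0], [0, 17/16]]
first-kind symbols [ij,l] = (1/2)(d_i g_jl + d_j g_il - d_l g_ij): [pp,p] = E_p/2 = 1/4, [pp,q] = F_p - E_q/2 = 0, [pq,p] = E_q/2 = 0, [pq,q] = G_p/2 = -127/128, [qq,p] = F_q - G_p/2 = 127/128, [qq,q] = G_q/2 = 0
Gamma^p_ij = (G*[ij,p] - F*[ij,q])/(EG - F^2), Gamma^q_ij = (E*[ij,q] - F*[ij,p])/(EG - F^2)

Answer: Gamma_ppp = 4/17, Gamma_ppq = 0, Gamma_pqq = 127/136, Gamma_qpp = 0, Gamma_qpq = -8/127, Gamma_qqq = 0


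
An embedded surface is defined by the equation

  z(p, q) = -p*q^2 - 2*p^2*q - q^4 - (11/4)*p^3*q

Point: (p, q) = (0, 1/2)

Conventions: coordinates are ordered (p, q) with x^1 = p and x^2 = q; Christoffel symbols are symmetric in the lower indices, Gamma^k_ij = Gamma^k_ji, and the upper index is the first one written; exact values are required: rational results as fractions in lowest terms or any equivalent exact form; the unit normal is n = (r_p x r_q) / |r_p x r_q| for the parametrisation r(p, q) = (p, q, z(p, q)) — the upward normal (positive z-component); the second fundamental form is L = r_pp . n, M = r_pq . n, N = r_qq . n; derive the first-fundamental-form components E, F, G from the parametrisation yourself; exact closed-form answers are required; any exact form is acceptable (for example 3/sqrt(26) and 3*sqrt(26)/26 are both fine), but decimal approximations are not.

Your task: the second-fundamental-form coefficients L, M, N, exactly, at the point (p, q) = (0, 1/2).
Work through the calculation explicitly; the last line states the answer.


z_p = -1/4, z_q = -1/2, z_pp = -2, z_pq = -1, z_qq = -3
E = 17/16, F = 1/8, G = 5/4; answer radicand W^2 = 21/16
unnormalised second-form numerators: l = -2, m = -1, n = -3; L = l/sqrt(21/16), and similarly M = m/sqrt(W^2), N = n/sqrt(W^2)

Answer: L = -8*sqrt(21)/21, M = -4*sqrt(21)/21, N = -4*sqrt(21)/7


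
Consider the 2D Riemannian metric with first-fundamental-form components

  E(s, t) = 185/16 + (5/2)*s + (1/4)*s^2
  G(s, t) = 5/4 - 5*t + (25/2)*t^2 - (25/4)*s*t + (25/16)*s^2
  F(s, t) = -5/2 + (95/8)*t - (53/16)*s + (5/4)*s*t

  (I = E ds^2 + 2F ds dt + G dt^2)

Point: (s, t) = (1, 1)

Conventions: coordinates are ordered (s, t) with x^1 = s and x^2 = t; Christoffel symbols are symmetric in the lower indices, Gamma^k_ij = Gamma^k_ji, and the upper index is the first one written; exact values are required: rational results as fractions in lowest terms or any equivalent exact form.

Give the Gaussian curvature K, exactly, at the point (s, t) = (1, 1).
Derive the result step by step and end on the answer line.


E = 229/16, F = 117/16, G = 65/16, EG - F^2 = 299/64 at the point
E_s = 3, E_t = 0, F_s = -33/16, F_t = 105/8, G_s = -25/8, G_t = 55/4
E_tt = 0, F_st = 5/4, G_ss = 25/8
K follows from Brioschi's formula, (det M1 - det M2)/(EG - F^2)^2.
M1 = [[-E_tt/2 + F_st - G_ss/2, E_s/2, F_s - E_t/2], [F_t - G_s/2, E, F], [G_t/2, F, G]] = [[-5/16, 3/2, -33/16], [235/16, 229/16, 117/16], [55/8, 117/16, 65/16]]; det M1 = -139765/4096
M2 = [[0, E_t/2, G_s/2], [E_t/2, E, F], [G_s/2, F, G]] = [[0, 0, -25/16], [0, 229/16, 117/16], [-25/16, 117/16, 65/16]]; det M2 = -143125/4096
det M1 - det M2 = 105/128; K = 105/128 / (299/64)^2 = 3360/89401

Answer: K = 3360/89401


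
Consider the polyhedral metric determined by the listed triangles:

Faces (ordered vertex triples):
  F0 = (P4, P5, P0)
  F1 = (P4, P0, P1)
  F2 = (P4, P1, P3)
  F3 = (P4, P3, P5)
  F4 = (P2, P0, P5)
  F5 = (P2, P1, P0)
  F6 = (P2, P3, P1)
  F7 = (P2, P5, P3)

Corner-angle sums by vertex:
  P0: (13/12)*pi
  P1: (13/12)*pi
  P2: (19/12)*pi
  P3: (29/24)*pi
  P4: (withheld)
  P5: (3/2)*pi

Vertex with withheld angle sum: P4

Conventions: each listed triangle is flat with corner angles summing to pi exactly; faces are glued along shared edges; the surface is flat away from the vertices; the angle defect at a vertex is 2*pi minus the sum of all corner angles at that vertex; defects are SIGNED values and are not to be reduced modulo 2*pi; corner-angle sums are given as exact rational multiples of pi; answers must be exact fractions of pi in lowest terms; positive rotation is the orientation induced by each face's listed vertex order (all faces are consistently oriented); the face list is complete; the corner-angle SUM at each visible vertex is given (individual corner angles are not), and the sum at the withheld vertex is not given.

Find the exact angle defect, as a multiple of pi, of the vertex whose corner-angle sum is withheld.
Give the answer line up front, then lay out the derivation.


Answer: defect(P4) = (11/24)*pi

V = 6, E = 12, F = 8; chi = V - E + F = 2
Gauss-Bonnet: total defect = 2*pi*chi = 4*pi; visible defects sum to (85/24)*pi


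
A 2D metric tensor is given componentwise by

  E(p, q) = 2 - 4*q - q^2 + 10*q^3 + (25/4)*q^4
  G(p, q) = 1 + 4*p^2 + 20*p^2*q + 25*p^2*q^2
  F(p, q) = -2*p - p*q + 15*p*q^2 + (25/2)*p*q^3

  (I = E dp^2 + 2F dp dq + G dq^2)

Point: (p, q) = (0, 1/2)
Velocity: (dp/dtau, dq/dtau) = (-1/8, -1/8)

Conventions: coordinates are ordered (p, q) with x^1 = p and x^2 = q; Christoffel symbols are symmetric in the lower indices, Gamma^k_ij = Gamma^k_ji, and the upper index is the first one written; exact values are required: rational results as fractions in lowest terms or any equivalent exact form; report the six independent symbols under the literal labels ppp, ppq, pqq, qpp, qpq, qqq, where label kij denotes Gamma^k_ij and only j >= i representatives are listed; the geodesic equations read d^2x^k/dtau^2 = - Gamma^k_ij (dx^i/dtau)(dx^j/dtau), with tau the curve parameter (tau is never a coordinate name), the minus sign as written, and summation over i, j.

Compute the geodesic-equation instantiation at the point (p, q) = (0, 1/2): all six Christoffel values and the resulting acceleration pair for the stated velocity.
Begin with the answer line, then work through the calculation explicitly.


Answer: Gamma_ppp = 0, Gamma_ppq = 180/89, Gamma_pqq = 0, Gamma_qpp = 0, Gamma_qpq = 0, Gamma_qqq = 0; accelerations (d^2p/dtau^2, d^2q/dtau^2) = (-45/712, 0)

E = 89/64, F = 0, G = 1 at the point
E_p = 0, E_q = 45/8, F_p = 45/16, F_q = 0, G_p = 0, G_q = 0
EG - F^2 = 89/64;  g^inv = (64/89) * [[1, 0], [0, 89/64]]
first-kind symbols [ij,l] = (1/2)(d_i g_jl + d_j g_il - d_l g_ij): [pp,p] = E_p/2 = 0, [pp,q] = F_p - E_q/2 = 0, [pq,p] = E_q/2 = 45/16, [pq,q] = G_p/2 = 0, [qq,p] = F_q - G_p/2 = 0, [qq,q] = G_q/2 = 0
Gamma^p_ij = (G*[ij,p] - F*[ij,q])/(EG - F^2), Gamma^q_ij = (E*[ij,q] - F*[ij,p])/(EG - F^2)
Gamma_ppp = 0, Gamma_ppq = 180/89, Gamma_pqq = 0, Gamma_qpp = 0, Gamma_qpq = 0, Gamma_qqq = 0
d^2p/dtau^2 = -(Gamma_ppp*(-1/8)^2 + 2*Gamma_ppq*(-1/8)*(-1/8) + Gamma_pqq*(-1/8)^2) = -45/712
d^2q/dtau^2 = -(Gamma_qpp*(-1/8)^2 + 2*Gamma_qpq*(-1/8)*(-1/8) + Gamma_qqq*(-1/8)^2) = 0


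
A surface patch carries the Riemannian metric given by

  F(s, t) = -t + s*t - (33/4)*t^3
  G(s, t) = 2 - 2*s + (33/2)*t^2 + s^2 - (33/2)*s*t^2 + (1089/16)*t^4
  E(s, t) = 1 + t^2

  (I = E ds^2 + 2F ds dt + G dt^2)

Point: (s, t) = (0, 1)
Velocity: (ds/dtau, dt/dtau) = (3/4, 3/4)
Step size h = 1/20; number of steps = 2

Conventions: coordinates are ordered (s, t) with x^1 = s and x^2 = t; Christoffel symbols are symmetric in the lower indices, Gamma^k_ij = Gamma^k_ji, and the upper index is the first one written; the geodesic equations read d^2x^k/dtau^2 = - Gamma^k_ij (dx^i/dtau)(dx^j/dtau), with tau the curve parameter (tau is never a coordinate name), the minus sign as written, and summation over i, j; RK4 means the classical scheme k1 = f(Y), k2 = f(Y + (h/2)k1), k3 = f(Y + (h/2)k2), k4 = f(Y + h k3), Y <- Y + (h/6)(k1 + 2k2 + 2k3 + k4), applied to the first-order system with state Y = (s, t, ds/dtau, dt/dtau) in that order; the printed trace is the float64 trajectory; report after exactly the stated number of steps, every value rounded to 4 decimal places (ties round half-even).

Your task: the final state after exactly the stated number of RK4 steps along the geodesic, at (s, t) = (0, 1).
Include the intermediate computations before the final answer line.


f(Y) = (ds/dtau, dt/dtau, -Gamma^s_ij Y'^i Y'^j, -Gamma^t_ij Y'^i Y'^j) with the Gammas evaluated at the stage position; h = 0.050000; intermediate values shown to 6 dp
step 0: s = 0.0000, t = 1.0000, ds/dtau = 0.7500, dt/dtau = 0.7500
step 1:
  k1: at (s, t) = (0.000000, 1.000000), (ds/dtau, dt/dtau) = (0.750000, 0.750000); Gamma_sss = 0.000000, Gamma_sst = 0.011420, Gamma_stt = -0.188437, Gamma_tss = 0.000000, Gamma_tst = -0.105639, Gamma_ttt = 1.743041; k1 = (0.750000, 0.750000, 0.093148, -0.861617)
  k2: at (s, t) = (0.018750, 1.018750), (ds/dtau, dt/dtau) = (0.752329, 0.728460); Gamma_sss = 0.000000, Gamma_sst = 0.010941, Gamma_stt = -0.183904, Gamma_tss = 0.000000, Gamma_tst = -0.102490, Gamma_ttt = 1.722791; k2 = (0.752329, 0.728460, 0.085598, -0.801868)
  k3: at (s, t) = (0.018808, 1.018211), (ds/dtau, dt/dtau) = (0.752140, 0.729953); Gamma_sss = 0.000000, Gamma_sst = 0.010955, Gamma_stt = -0.184055, Gamma_tss = 0.000000, Gamma_tst = -0.102585, Gamma_ttt = 1.723474; k3 = (0.752140, 0.729953, 0.086041, -0.805678)
  k4: at (s, t) = (0.037607, 1.036498), (ds/dtau, dt/dtau) = (0.754302, 0.709716); Gamma_sss = 0.000000, Gamma_sst = 0.010510, Gamma_stt = -0.179751, Gamma_tss = 0.000000, Gamma_tst = -0.099634, Gamma_ttt = 1.703966; k4 = (0.754302, 0.709716, 0.079287, -0.751606)
  Y <- Y + (h/6)(k1 + 2k2 + 2k3 + k4): s = 0.0376, t = 1.0365, ds/dtau = 0.7543, dt/dtau = 0.7098
step 2:
  k1: at (s, t) = (0.037610, 1.036471), (ds/dtau, dt/dtau) = (0.754298, 0.709764); Gamma_sss = 0.000000, Gamma_sst = 0.010511, Gamma_stt = -0.179758, Gamma_tss = 0.000000, Gamma_tst = -0.099639, Gamma_ttt = 1.703999; k1 = (0.754298, 0.709764, 0.079301, -0.751727)
  k2: at (s, t) = (0.056468, 1.054215), (ds/dtau, dt/dtau) = (0.756280, 0.690971); Gamma_sss = 0.000000, Gamma_sst = 0.010101, Gamma_stt = -0.175697, Gamma_tss = 0.000000, Gamma_tst = -0.096889, Gamma_ttt = 1.685335; k2 = (0.756280, 0.690971, 0.073328, -0.703386)
  k3: at (s, t) = (0.056517, 1.053745), (ds/dtau, dt/dtau) = (0.756131, 0.692179); Gamma_sss = 0.000000, Gamma_sst = 0.010112, Gamma_stt = -0.175822, Gamma_tss = 0.000000, Gamma_tst = -0.096965, Gamma_ttt = 1.685915; k3 = (0.756131, 0.692179, 0.073653, -0.706244)
  k4: at (s, t) = (0.075417, 1.071080), (ds/dtau, dt/dtau) = (0.757980, 0.674452); Gamma_sss = 0.000000, Gamma_sst = 0.009730, Gamma_stt = -0.171956, Gamma_tss = 0.000000, Gamma_tst = -0.094377, Gamma_ttt = 1.667913; k4 = (0.757980, 0.674452, 0.068272, -0.662214)
  Y <- Y + (h/6)(k1 + 2k2 + 2k3 + k4): s = 0.0754, t = 1.0711, ds/dtau = 0.7580, dt/dtau = 0.6745

Answer: s = 0.0754, t = 1.0711, ds/dtau = 0.7580, dt/dtau = 0.6745


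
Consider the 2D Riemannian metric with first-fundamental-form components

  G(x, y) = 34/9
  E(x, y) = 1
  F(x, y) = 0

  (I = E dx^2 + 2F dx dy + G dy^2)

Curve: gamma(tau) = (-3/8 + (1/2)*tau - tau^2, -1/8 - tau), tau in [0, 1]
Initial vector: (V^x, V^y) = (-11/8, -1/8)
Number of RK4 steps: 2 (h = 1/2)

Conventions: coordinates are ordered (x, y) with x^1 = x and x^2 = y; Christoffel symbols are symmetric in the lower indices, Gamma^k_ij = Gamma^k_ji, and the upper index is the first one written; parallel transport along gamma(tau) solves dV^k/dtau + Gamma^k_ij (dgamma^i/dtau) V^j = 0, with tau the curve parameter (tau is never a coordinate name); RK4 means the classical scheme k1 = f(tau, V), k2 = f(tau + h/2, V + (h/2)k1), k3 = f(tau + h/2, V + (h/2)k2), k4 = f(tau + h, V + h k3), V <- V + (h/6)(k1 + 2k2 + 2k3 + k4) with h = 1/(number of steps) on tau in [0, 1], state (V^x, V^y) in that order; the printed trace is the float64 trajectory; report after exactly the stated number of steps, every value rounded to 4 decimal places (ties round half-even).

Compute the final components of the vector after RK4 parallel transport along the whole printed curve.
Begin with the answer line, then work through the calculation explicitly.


Answer: V^x = -1.3750, V^y = -0.1250

gamma'(tau) = (1/2 - 2*tau, -1); f(tau, V)^k = -Gamma^k_ij(gamma(tau)) gamma'^i(tau) V^j; h = 1/2; intermediate values shown to 6 dp
curve data and Christoffel symbols at the stage parameters:
  tau = 0.000000: gamma = (-0.375000, -0.125000), gamma' = (0.500000, -1.000000); Gamma_xxx = 0.000000, Gamma_xxy = 0.000000, Gamma_xyy = 0.000000, Gamma_yxx = 0.000000, Gamma_yxy = 0.000000, Gamma_yyy = 0.000000
  tau = 0.250000: gamma = (-0.312500, -0.375000), gamma' = (0.000000, -1.000000); Gamma_xxx = 0.000000, Gamma_xxy = 0.000000, Gamma_xyy = 0.000000, Gamma_yxx = 0.000000, Gamma_yxy = 0.000000, Gamma_yyy = 0.000000
  tau = 0.500000: gamma = (-0.375000, -0.625000), gamma' = (-0.500000, -1.000000); Gamma_xxx = 0.000000, Gamma_xxy = 0.000000, Gamma_xyy = 0.000000, Gamma_yxx = 0.000000, Gamma_yxy = 0.000000, Gamma_yyy = 0.000000
  tau = 0.750000: gamma = (-0.562500, -0.875000), gamma' = (-1.000000, -1.000000); Gamma_xxx = 0.000000, Gamma_xxy = 0.000000, Gamma_xyy = 0.000000, Gamma_yxx = 0.000000, Gamma_yxy = 0.000000, Gamma_yyy = 0.000000
  tau = 1.000000: gamma = (-0.875000, -1.125000), gamma' = (-1.500000, -1.000000); Gamma_xxx = 0.000000, Gamma_xxy = 0.000000, Gamma_xyy = 0.000000, Gamma_yxx = 0.000000, Gamma_yxy = 0.000000, Gamma_yyy = 0.000000
step 0: V^x = -1.3750, V^y = -0.1250
step 1: k1 = (0.000000, 0.000000), k2 = (0.000000, 0.000000), k3 = (0.000000, 0.000000), k4 = (0.000000, 0.000000); V <- V + (h/6)(k1 + 2k2 + 2k3 + k4): V^x = -1.3750, V^y = -0.1250
step 2: k1 = (0.000000, 0.000000), k2 = (0.000000, 0.000000), k3 = (0.000000, 0.000000), k4 = (0.000000, 0.000000); V <- V + (h/6)(k1 + 2k2 + 2k3 + k4): V^x = -1.3750, V^y = -0.1250


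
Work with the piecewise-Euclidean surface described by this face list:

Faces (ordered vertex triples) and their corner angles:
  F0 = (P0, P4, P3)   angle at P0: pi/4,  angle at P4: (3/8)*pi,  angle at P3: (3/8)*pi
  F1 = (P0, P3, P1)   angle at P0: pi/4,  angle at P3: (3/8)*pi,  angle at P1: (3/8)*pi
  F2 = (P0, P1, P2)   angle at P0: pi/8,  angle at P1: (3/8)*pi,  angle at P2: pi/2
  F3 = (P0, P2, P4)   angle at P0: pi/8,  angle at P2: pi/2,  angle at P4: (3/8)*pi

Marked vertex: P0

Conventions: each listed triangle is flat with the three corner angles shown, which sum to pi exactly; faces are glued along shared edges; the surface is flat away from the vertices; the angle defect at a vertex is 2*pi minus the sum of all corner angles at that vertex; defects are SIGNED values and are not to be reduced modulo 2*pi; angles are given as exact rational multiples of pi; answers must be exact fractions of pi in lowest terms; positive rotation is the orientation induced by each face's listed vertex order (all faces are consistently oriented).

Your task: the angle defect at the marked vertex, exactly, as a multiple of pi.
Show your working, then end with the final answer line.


Sum of corner angles at P0: (3/4)*pi
defect = 2*pi - (3/4)*pi

Answer: defect(P0) = (5/4)*pi


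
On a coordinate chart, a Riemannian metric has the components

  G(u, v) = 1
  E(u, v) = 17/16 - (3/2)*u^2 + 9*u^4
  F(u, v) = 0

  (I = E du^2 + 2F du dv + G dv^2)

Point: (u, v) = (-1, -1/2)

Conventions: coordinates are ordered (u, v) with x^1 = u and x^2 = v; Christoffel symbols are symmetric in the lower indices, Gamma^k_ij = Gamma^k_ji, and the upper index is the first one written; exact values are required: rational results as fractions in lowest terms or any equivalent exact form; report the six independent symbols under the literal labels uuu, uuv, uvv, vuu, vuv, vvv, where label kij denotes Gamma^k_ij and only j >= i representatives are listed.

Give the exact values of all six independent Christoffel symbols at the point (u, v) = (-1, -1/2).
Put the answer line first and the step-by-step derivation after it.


Answer: Gamma_uuu = -264/137, Gamma_uuv = 0, Gamma_uvv = 0, Gamma_vuu = 0, Gamma_vuv = 0, Gamma_vvv = 0

E = 137/16, F = 0, G = 1 at the point
E_u = -33, E_v = 0, F_u = 0, F_v = 0, G_u = 0, G_v = 0
EG - F^2 = 137/16;  g^inv = (16/137) * [[1, 0], [0, 137/16]]
first-kind symbols [ij,l] = (1/2)(d_i g_jl + d_j g_il - d_l g_ij): [uu,u] = E_u/2 = -33/2, [uu,v] = F_u - E_v/2 = 0, [uv,u] = E_v/2 = 0, [uv,v] = G_u/2 = 0, [vv,u] = F_v - G_u/2 = 0, [vv,v] = G_v/2 = 0
Gamma^u_ij = (G*[ij,u] - F*[ij,v])/(EG - F^2), Gamma^v_ij = (E*[ij,v] - F*[ij,u])/(EG - F^2)


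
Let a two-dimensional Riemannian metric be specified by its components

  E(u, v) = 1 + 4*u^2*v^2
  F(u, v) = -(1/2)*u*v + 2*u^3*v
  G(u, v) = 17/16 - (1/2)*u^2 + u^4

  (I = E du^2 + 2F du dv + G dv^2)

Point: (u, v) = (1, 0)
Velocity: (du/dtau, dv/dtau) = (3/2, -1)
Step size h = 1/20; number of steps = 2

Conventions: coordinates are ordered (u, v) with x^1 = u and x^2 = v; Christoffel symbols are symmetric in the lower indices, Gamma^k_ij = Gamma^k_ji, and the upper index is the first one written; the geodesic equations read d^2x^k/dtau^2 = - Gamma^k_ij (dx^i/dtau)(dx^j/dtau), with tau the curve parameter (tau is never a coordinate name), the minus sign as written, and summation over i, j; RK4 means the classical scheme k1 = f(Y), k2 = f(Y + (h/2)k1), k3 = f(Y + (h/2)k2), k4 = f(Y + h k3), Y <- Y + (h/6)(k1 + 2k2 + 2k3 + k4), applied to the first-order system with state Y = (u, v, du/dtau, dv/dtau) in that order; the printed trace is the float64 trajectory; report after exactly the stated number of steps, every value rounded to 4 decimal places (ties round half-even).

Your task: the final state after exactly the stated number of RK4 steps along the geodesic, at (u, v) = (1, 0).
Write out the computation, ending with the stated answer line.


f(Y) = (du/dtau, dv/dtau, -Gamma^u_ij Y'^i Y'^j, -Gamma^v_ij Y'^i Y'^j) with the Gammas evaluated at the stage position; h = 0.050000; intermediate values shown to 6 dp
step 0: u = 1.0000, v = 0.0000, du/dtau = 1.5000, dv/dtau = -1.0000
step 1:
  k1: at (u, v) = (1.000000, 0.000000), (du/dtau, dv/dtau) = (1.500000, -1.000000); Gamma_uuu = 0.000000, Gamma_uuv = 0.000000, Gamma_uvv = 0.000000, Gamma_vuu = 0.000000, Gamma_vuv = 0.960000, Gamma_vvv = 0.000000; k1 = (1.500000, -1.000000, 0.000000, 2.880000)
  k2: at (u, v) = (1.037500, -0.025000), (du/dtau, dv/dtau) = (1.500000, -0.928000); Gamma_uuu = 0.001539, Gamma_uuv = -0.063857, Gamma_uvv = 0.000000, Gamma_vuu = -0.024513, Gamma_vuv = 1.017296, Gamma_vvv = 0.000000; k2 = (1.500000, -0.928000, -0.181241, 2.887306)
  k3: at (u, v) = (1.037500, -0.023200), (du/dtau, dv/dtau) = (1.495469, -0.927817); Gamma_uuu = 0.001325, Gamma_uuv = -0.059273, Gamma_uvv = 0.000000, Gamma_vuu = -0.022753, Gamma_vuv = 1.017521, Gamma_vvv = 0.000000; k3 = (1.495469, -0.927817, -0.167449, 2.874553)
  k4: at (u, v) = (1.074773, -0.046391), (du/dtau, dv/dtau) = (1.491628, -0.856272); Gamma_uuu = 0.005058, Gamma_uuv = -0.117182, Gamma_uvv = 0.000000, Gamma_vuu = -0.045910, Gamma_vuv = 1.063643, Gamma_vvv = 0.000000; k4 = (1.491628, -0.856272, -0.310593, 2.819203)
  Y <- Y + (h/6)(k1 + 2k2 + 2k3 + k4): u = 1.0749, v = -0.0464, du/dtau = 1.4916, dv/dtau = -0.8565
step 2:
  k1: at (u, v) = (1.074855, -0.046399), (du/dtau, dv/dtau) = (1.491600, -0.856476); Gamma_uuu = 0.005059, Gamma_uuv = -0.117200, Gamma_uvv = 0.000000, Gamma_vuu = -0.045920, Gamma_vuv = 1.063742, Gamma_vvv = 0.000000; k1 = (1.491600, -0.856476, -0.310707, 2.820068)
  k2: at (u, v) = (1.112145, -0.067811), (du/dtau, dv/dtau) = (1.483833, -0.785974); Gamma_uuu = 0.010245, Gamma_uuv = -0.168028, Gamma_uvv = 0.000000, Gamma_vuu = -0.067033, Gamma_vuv = 1.099377, Gamma_vvv = 0.000000; k2 = (1.483833, -0.785974, -0.414483, 2.711894)
  k3: at (u, v) = (1.111951, -0.066049), (du/dtau, dv/dtau) = (1.481238, -0.788678); Gamma_uuu = 0.009728, Gamma_uuv = -0.163769, Gamma_uvv = 0.000000, Gamma_vuu = -0.065328, Gamma_vuv = 1.099820, Gamma_vvv = 0.000000; k3 = (1.481238, -0.788678, -0.403981, 2.712999)
  k4: at (u, v) = (1.148917, -0.085833), (du/dtau, dv/dtau) = (1.471401, -0.720826); Gamma_uuu = 0.015504, Gamma_uuv = -0.207527, Gamma_uvv = 0.000000, Gamma_vuu = -0.084112, Gamma_vuv = 1.125873, Gamma_vvv = 0.000000; k4 = (1.471401, -0.720826, -0.473783, 2.570358)
  Y <- Y + (h/6)(k1 + 2k2 + 2k3 + k4): u = 1.1490, v = -0.0858, du/dtau = 1.4714, dv/dtau = -0.7211

Answer: u = 1.1490, v = -0.0858, du/dtau = 1.4714, dv/dtau = -0.7211


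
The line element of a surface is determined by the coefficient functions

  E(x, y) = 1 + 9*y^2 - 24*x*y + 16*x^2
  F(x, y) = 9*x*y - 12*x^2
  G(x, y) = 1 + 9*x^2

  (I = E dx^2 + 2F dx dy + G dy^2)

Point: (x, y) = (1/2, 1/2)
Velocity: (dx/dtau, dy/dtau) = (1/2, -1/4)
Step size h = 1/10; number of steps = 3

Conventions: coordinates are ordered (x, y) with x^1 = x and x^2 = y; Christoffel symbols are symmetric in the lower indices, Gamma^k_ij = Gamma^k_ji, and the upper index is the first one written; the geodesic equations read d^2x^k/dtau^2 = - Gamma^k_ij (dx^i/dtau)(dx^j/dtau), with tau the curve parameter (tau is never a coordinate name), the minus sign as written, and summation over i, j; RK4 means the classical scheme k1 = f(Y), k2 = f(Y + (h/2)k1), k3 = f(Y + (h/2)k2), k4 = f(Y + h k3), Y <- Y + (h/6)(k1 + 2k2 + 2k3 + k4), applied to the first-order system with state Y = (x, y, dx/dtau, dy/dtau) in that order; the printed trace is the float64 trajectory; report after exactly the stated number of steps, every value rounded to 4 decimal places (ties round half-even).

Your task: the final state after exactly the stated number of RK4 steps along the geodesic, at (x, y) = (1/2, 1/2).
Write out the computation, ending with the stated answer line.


f(Y) = (dx/dtau, dy/dtau, -Gamma^x_ij Y'^i Y'^j, -Gamma^y_ij Y'^i Y'^j) with the Gammas evaluated at the stage position; h = 0.100000; intermediate values shown to 6 dp
step 0: x = 0.5000, y = 0.5000, dx/dtau = 0.5000, dy/dtau = -0.2500
step 1:
  k1: at (x, y) = (0.500000, 0.500000), (dx/dtau, dy/dtau) = (0.500000, -0.250000); Gamma_xxx = 0.571429, Gamma_xxy = -0.428571, Gamma_xyy = 0.000000, Gamma_yxx = -1.714286, Gamma_yxy = 1.285714, Gamma_yyy = 0.000000; k1 = (0.500000, -0.250000, -0.250000, 0.750000)
  k2: at (x, y) = (0.525000, 0.487500), (dx/dtau, dy/dtau) = (0.487500, -0.212500); Gamma_xxx = 0.656028, Gamma_xxy = -0.492021, Gamma_xyy = 0.000000, Gamma_yxx = -1.620774, Gamma_yxy = 1.215581, Gamma_yyy = 0.000000; k2 = (0.487500, -0.212500, -0.257850, 0.637040)
  k3: at (x, y) = (0.524375, 0.489375), (dx/dtau, dy/dtau) = (0.487108, -0.218148); Gamma_xxx = 0.650376, Gamma_xxy = -0.487782, Gamma_xyy = 0.000000, Gamma_yxx = -1.625618, Gamma_yxy = 1.219214, Gamma_yyy = 0.000000; k3 = (0.487108, -0.218148, -0.257982, 0.644827)
  k4: at (x, y) = (0.548711, 0.478185), (dx/dtau, dy/dtau) = (0.474202, -0.185517); Gamma_xxx = 0.709258, Gamma_xxy = -0.531944, Gamma_xyy = 0.000000, Gamma_yxx = -1.535647, Gamma_yxy = 1.151735, Gamma_yyy = 0.000000; k4 = (0.474202, -0.185517, -0.253082, 0.547959)
  Y <- Y + (h/6)(k1 + 2k2 + 2k3 + k4): x = 0.5487, y = 0.4784, dx/dtau = 0.4744, dy/dtau = -0.1856
step 2:
  k1: at (x, y) = (0.548724, 0.478386), (dx/dtau, dy/dtau) = (0.474421, -0.185638); Gamma_xxx = 0.708861, Gamma_xxy = -0.531646, Gamma_xyy = 0.000000, Gamma_yxx = -1.535938, Gamma_yxy = 1.151954, Gamma_yyy = 0.000000; k1 = (0.474421, -0.185638, -0.253192, 0.548608)
  k2: at (x, y) = (0.572445, 0.469105), (dx/dtau, dy/dtau) = (0.461761, -0.158208); Gamma_xxx = 0.746589, Gamma_xxy = -0.559942, Gamma_xyy = 0.000000, Gamma_yxx = -1.452911, Gamma_yxy = 1.089683, Gamma_yyy = 0.000000; k2 = (0.461761, -0.158208, -0.241003, 0.469007)
  k3: at (x, y) = (0.571812, 0.470476), (dx/dtau, dy/dtau) = (0.462371, -0.162188); Gamma_xxx = 0.743830, Gamma_xxy = -0.557873, Gamma_xyy = 0.000000, Gamma_yxx = -1.456914, Gamma_yxy = 1.092686, Gamma_yyy = 0.000000; k3 = (0.462371, -0.162188, -0.242692, 0.475352)
  k4: at (x, y) = (0.594961, 0.462168), (dx/dtau, dy/dtau) = (0.450152, -0.138103); Gamma_xxx = 0.768166, Gamma_xxy = -0.576124, Gamma_xyy = 0.000000, Gamma_yxx = -1.380278, Gamma_yxy = 1.035209, Gamma_yyy = 0.000000; k4 = (0.450152, -0.138103, -0.227291, 0.408407)
  Y <- Y + (h/6)(k1 + 2k2 + 2k3 + k4): x = 0.5949, y = 0.4623, dx/dtau = 0.4503, dy/dtau = -0.1382
step 3:
  k1: at (x, y) = (0.594938, 0.462311), (dx/dtau, dy/dtau) = (0.450290, -0.138210); Gamma_xxx = 0.767953, Gamma_xxy = -0.575965, Gamma_xyy = 0.000000, Gamma_yxx = -1.380568, Gamma_yxy = 1.035426, Gamma_yyy = 0.000000; k1 = (0.450290, -0.138210, -0.227400, 0.408803)
  k2: at (x, y) = (0.617452, 0.455400), (dx/dtau, dy/dtau) = (0.438920, -0.117769); Gamma_xxx = 0.781429, Gamma_xxy = -0.586072, Gamma_xyy = 0.000000, Gamma_yxx = -1.311595, Gamma_yxy = 0.983696, Gamma_yyy = 0.000000; k2 = (0.438920, -0.117769, -0.211132, 0.354376)
  k3: at (x, y) = (0.616884, 0.456422), (dx/dtau, dy/dtau) = (0.439733, -0.120491); Gamma_xxx = 0.780144, Gamma_xxy = -0.585108, Gamma_xyy = 0.000000, Gamma_yxx = -1.314593, Gamma_yxy = 0.985945, Gamma_yyy = 0.000000; k3 = (0.439733, -0.120491, -0.212855, 0.358675)
  k4: at (x, y) = (0.638911, 0.450262), (dx/dtau, dy/dtau) = (0.429004, -0.102342); Gamma_xxx = 0.786776, Gamma_xxy = -0.590082, Gamma_xyy = 0.000000, Gamma_yxx = -1.251632, Gamma_yxy = 0.938724, Gamma_yyy = 0.000000; k4 = (0.429004, -0.102342, -0.196617, 0.312786)
  Y <- Y + (h/6)(k1 + 2k2 + 2k3 + k4): x = 0.6389, y = 0.4504, dx/dtau = 0.4291, dy/dtau = -0.1024

Answer: x = 0.6389, y = 0.4504, dx/dtau = 0.4291, dy/dtau = -0.1024


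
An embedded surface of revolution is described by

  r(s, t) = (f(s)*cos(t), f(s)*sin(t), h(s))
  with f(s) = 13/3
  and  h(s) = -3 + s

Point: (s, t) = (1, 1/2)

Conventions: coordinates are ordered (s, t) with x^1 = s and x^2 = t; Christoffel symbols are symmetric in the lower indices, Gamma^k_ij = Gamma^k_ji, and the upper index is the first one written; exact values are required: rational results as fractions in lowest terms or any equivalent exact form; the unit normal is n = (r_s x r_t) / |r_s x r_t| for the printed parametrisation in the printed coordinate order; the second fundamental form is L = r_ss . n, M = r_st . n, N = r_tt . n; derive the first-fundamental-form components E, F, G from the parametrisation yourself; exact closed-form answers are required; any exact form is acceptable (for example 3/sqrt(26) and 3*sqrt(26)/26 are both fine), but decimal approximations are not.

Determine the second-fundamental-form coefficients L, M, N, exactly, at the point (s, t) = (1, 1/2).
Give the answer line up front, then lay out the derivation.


Answer: L = 0, M = 0, N = 13/3

f = 13/3, f' = 0, f'' = 0, h' = 1, h'' = 0
E = 1, F = 0, G = 169/9; answer radicand W^2 = 1
unnormalised second-form numerators: l = 0, m = 0, n = 13/3; L = l/sqrt(1), and similarly M = m/sqrt(W^2), N = n/sqrt(W^2)


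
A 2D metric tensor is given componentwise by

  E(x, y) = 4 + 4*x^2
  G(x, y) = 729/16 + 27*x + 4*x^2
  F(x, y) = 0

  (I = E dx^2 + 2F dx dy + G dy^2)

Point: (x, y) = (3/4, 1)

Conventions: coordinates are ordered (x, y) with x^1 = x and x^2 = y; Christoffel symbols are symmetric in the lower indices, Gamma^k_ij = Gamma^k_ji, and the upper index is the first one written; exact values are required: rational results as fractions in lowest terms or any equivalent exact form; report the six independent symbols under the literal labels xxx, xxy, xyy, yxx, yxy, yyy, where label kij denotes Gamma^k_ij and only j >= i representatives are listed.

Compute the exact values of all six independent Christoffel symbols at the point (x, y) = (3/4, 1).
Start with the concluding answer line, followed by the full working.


Answer: Gamma_xxx = 12/25, Gamma_xxy = 0, Gamma_xyy = -66/25, Gamma_yxx = 0, Gamma_yxy = 8/33, Gamma_yyy = 0

E = 25/4, F = 0, G = 1089/16 at the point
E_x = 6, E_y = 0, F_x = 0, F_y = 0, G_x = 33, G_y = 0
EG - F^2 = 27225/64;  g^inv = (64/27225) * [[1089/16, 0], [0, 25/4]]
first-kind symbols [ij,l] = (1/2)(d_i g_jl + d_j g_il - d_l g_ij): [xx,x] = E_x/2 = 3, [xx,y] = F_x - E_y/2 = 0, [xy,x] = E_y/2 = 0, [xy,y] = G_x/2 = 33/2, [yy,x] = F_y - G_x/2 = -33/2, [yy,y] = G_y/2 = 0
Gamma^x_ij = (G*[ij,x] - F*[ij,y])/(EG - F^2), Gamma^y_ij = (E*[ij,y] - F*[ij,x])/(EG - F^2)


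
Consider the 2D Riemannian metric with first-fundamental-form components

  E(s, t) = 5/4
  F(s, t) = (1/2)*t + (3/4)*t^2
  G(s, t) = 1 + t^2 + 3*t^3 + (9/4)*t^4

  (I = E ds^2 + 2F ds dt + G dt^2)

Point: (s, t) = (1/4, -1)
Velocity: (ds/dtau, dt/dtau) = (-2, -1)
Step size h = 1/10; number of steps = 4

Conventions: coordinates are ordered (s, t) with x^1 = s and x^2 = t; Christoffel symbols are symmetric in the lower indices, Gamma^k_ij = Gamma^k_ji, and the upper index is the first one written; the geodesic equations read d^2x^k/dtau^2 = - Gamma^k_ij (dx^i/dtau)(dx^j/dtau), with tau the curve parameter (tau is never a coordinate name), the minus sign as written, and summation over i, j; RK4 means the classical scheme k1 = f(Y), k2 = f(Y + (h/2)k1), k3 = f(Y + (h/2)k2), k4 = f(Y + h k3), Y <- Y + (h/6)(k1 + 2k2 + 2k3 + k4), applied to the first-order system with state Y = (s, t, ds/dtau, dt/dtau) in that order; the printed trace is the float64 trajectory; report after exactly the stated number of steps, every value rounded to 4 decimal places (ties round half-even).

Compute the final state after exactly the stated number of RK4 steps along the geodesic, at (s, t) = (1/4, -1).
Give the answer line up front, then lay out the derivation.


Answer: s = -0.5085, t = -1.3389, ds/dtau = -1.8227, dt/dtau = -0.6987

f(Y) = (ds/dtau, dt/dtau, -Gamma^s_ij Y'^i Y'^j, -Gamma^t_ij Y'^i Y'^j) with the Gammas evaluated at the stage position; h = 0.100000; intermediate values shown to 6 dp
step 0: s = 0.2500, t = -1.0000, ds/dtau = -2.0000, dt/dtau = -1.0000
step 1:
  k1: at (s, t) = (0.250000, -1.000000), (ds/dtau, dt/dtau) = (-2.000000, -1.000000); Gamma_sss = 0.000000, Gamma_sst = 0.000000, Gamma_stt = -0.666667, Gamma_tss = 0.000000, Gamma_tst = 0.000000, Gamma_ttt = -0.666667; k1 = (-2.000000, -1.000000, 0.666667, 0.666667)
  k2: at (s, t) = (0.150000, -1.050000), (ds/dtau, dt/dtau) = (-1.966667, -0.966667); Gamma_sss = 0.000000, Gamma_sst = 0.000000, Gamma_stt = -0.665835, Gamma_tss = 0.000000, Gamma_tst = 0.000000, Gamma_ttt = -0.803996; k2 = (-1.966667, -0.966667, 0.622186, 0.751289)
  k3: at (s, t) = (0.151667, -1.048333), (ds/dtau, dt/dtau) = (-1.968891, -0.962436); Gamma_sss = 0.000000, Gamma_sst = 0.000000, Gamma_stt = -0.666064, Gamma_tss = 0.000000, Gamma_tst = 0.000000, Gamma_ttt = -0.799505; k3 = (-1.968891, -0.962436, 0.616963, 0.740567)
  k4: at (s, t) = (0.053111, -1.096244), (ds/dtau, dt/dtau) = (-1.938304, -0.925943); Gamma_sss = 0.000000, Gamma_sst = 0.000000, Gamma_stt = -0.654306, Gamma_tss = 0.000000, Gamma_tst = 0.000000, Gamma_ttt = -0.924380; k4 = (-1.938304, -0.925943, 0.560983, 0.792536)
  Y <- Y + (h/6)(k1 + 2k2 + 2k3 + k4): s = 0.0532, t = -1.0964, ds/dtau = -1.9382, dt/dtau = -0.9260
step 2:
  k1: at (s, t) = (0.053176, -1.096402), (ds/dtau, dt/dtau) = (-1.938234, -0.925951); Gamma_sss = 0.000000, Gamma_sst = 0.000000, Gamma_stt = -0.654250, Gamma_tss = 0.000000, Gamma_tst = 0.000000, Gamma_ttt = -0.924777; k1 = (-1.938234, -0.925951, 0.560945, 0.792890)
  k2: at (s, t) = (-0.043735, -1.142700), (ds/dtau, dt/dtau) = (-1.910187, -0.886307); Gamma_sss = 0.000000, Gamma_sst = 0.000000, Gamma_stt = -0.633715, Gamma_tss = 0.000000, Gamma_tst = 0.000000, Gamma_ttt = -1.034153; k2 = (-1.910187, -0.886307, 0.497809, 0.812369)
  k3: at (s, t) = (-0.042333, -1.140718), (ds/dtau, dt/dtau) = (-1.913344, -0.885333); Gamma_sss = 0.000000, Gamma_sst = 0.000000, Gamma_stt = -0.634755, Gamma_tss = 0.000000, Gamma_tst = 0.000000, Gamma_ttt = -1.029747; k3 = (-1.913344, -0.885333, 0.497530, 0.807131)
  k4: at (s, t) = (-0.138158, -1.184936), (ds/dtau, dt/dtau) = (-1.888481, -0.845238); Gamma_sss = 0.000000, Gamma_sst = 0.000000, Gamma_stt = -0.608705, Gamma_tss = 0.000000, Gamma_tst = 0.000000, Gamma_ttt = -1.121445; k4 = (-1.888481, -0.845238, 0.434876, 0.801192)
  Y <- Y + (h/6)(k1 + 2k2 + 2k3 + k4): s = -0.1381, t = -1.1850, ds/dtau = -1.8885, dt/dtau = -0.8454
step 3:
  k1: at (s, t) = (-0.138053, -1.184977), (ds/dtau, dt/dtau) = (-1.888459, -0.845400); Gamma_sss = 0.000000, Gamma_sst = 0.000000, Gamma_stt = -0.608678, Gamma_tss = 0.000000, Gamma_tst = 0.000000, Gamma_ttt = -1.121524; k1 = (-1.888459, -0.845400, 0.435023, 0.801555)
  k2: at (s, t) = (-0.232476, -1.227247), (ds/dtau, dt/dtau) = (-1.866708, -0.805322); Gamma_sss = 0.000000, Gamma_sst = 0.000000, Gamma_stt = -0.579227, Gamma_tss = 0.000000, Gamma_tst = 0.000000, Gamma_ttt = -1.195472; k2 = (-1.866708, -0.805322, 0.375654, 0.775316)
  k3: at (s, t) = (-0.231389, -1.225243), (ds/dtau, dt/dtau) = (-1.869677, -0.806634); Gamma_sss = 0.000000, Gamma_sst = 0.000000, Gamma_stt = -0.580700, Gamma_tss = 0.000000, Gamma_tst = 0.000000, Gamma_ttt = -1.192279; k3 = (-1.869677, -0.806634, 0.377838, 0.775767)
  k4: at (s, t) = (-0.325021, -1.265640), (ds/dtau, dt/dtau) = (-1.850675, -0.767823); Gamma_sss = 0.000000, Gamma_sst = 0.000000, Gamma_stt = -0.549913, Gamma_tss = 0.000000, Gamma_tst = 0.000000, Gamma_ttt = -1.250642; k4 = (-1.850675, -0.767823, 0.324202, 0.737319)
  Y <- Y + (h/6)(k1 + 2k2 + 2k3 + k4): s = -0.3249, t = -1.2656, ds/dtau = -1.8507, dt/dtau = -0.7680
step 4:
  k1: at (s, t) = (-0.324918, -1.265596), (ds/dtau, dt/dtau) = (-1.850689, -0.768049); Gamma_sss = 0.000000, Gamma_sst = 0.000000, Gamma_stt = -0.549947, Gamma_tss = 0.000000, Gamma_tst = 0.000000, Gamma_ttt = -1.250584; k1 = (-1.850689, -0.768049, 0.324414, 0.737720)
  k2: at (s, t) = (-0.417453, -1.303998), (ds/dtau, dt/dtau) = (-1.834468, -0.731163); Gamma_sss = 0.000000, Gamma_sst = 0.000000, Gamma_stt = -0.519246, Gamma_tss = 0.000000, Gamma_tst = 0.000000, Gamma_ttt = -1.294605; k2 = (-1.834468, -0.731163, 0.277589, 0.692096)
  k3: at (s, t) = (-0.416642, -1.302154), (ds/dtau, dt/dtau) = (-1.836810, -0.733445); Gamma_sss = 0.000000, Gamma_sst = 0.000000, Gamma_stt = -0.520739, Gamma_tss = 0.000000, Gamma_tst = 0.000000, Gamma_ttt = -1.292738; k3 = (-1.836810, -0.733445, 0.280127, 0.695417)
  k4: at (s, t) = (-0.508599, -1.338940), (ds/dtau, dt/dtau) = (-1.822676, -0.698508); Gamma_sss = 0.000000, Gamma_sst = 0.000000, Gamma_stt = -0.490852, Gamma_tss = 0.000000, Gamma_tst = 0.000000, Gamma_ttt = -1.325499; k4 = (-1.822676, -0.698508, 0.239493, 0.646728)
  Y <- Y + (h/6)(k1 + 2k2 + 2k3 + k4): s = -0.5085, t = -1.3389, ds/dtau = -1.8227, dt/dtau = -0.6987


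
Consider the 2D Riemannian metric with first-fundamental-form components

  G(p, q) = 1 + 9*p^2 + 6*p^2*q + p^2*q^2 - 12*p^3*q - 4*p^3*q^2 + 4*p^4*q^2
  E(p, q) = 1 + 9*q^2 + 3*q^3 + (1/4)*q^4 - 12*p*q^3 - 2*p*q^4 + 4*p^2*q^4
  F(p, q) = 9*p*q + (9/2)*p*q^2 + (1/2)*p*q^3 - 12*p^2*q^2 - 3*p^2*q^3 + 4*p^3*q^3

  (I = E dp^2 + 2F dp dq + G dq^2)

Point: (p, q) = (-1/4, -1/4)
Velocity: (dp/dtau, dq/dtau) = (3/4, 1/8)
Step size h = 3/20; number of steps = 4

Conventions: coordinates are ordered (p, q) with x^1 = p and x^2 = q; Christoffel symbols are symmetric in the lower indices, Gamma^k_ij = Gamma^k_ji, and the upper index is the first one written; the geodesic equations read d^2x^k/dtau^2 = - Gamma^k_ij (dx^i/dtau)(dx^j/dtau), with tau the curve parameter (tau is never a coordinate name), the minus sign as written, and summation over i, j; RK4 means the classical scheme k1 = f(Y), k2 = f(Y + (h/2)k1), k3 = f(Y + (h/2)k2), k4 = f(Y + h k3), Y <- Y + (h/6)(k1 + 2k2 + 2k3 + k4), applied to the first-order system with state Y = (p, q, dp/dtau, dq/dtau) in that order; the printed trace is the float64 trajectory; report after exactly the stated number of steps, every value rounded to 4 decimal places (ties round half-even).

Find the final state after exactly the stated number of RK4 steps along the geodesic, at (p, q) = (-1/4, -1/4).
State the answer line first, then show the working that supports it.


Answer: p = 0.2409, q = -0.1635, dp/dtau = 0.8919, dq/dtau = 0.1166

f(Y) = (dp/dtau, dq/dtau, -Gamma^p_ij Y'^i Y'^j, -Gamma^q_ij Y'^i Y'^j) with the Gammas evaluated at the stage position; h = 0.150000; intermediate values shown to 6 dp
step 0: p = -0.2500, q = -0.2500, dp/dtau = 0.7500, dq/dtau = 0.1250
step 1:
  k1: at (p, q) = (-0.250000, -0.250000), (dp/dtau, dq/dtau) = (0.750000, 0.125000); Gamma_ppp = 0.045151, Gamma_ppq = -0.903027, Gamma_pqq = 0.135454, Gamma_qpp = 0.043099, Gamma_qpq = -0.861981, Gamma_qqq = 0.129297; k1 = (0.750000, 0.125000, 0.141803, 0.135358)
  k2: at (p, q) = (-0.193750, -0.240625), (dp/dtau, dq/dtau) = (0.760635, 0.135152); Gamma_ppp = 0.045236, Gamma_ppq = -1.005069, Gamma_pqq = 0.105015, Gamma_qpp = 0.034851, Gamma_qpq = -0.774334, Gamma_qqq = 0.080906; k2 = (0.760635, 0.135152, 0.178554, 0.137563)
  k3: at (p, q) = (-0.192952, -0.239864), (dp/dtau, dq/dtau) = (0.763392, 0.135317); Gamma_ppp = 0.044941, Gamma_ppq = -1.005677, Gamma_pqq = 0.104439, Gamma_qpp = 0.034596, Gamma_qpq = -0.774185, Gamma_qqq = 0.080399; k3 = (0.763392, 0.135317, 0.179671, 0.138313)
  k4: at (p, q) = (-0.135491, -0.229702), (dp/dtau, dq/dtau) = (0.776951, 0.145747); Gamma_ppp = 0.044002, Gamma_ppq = -1.103227, Gamma_pqq = 0.071806, Gamma_qpp = 0.024899, Gamma_qpq = -0.624269, Gamma_qqq = 0.040632; k4 = (0.776951, 0.145747, 0.221768, 0.125489)
  Y <- Y + (h/6)(k1 + 2k2 + 2k3 + k4): p = -0.1356, q = -0.2297, dp/dtau = 0.7770, dq/dtau = 0.1453
step 2:
  k1: at (p, q) = (-0.135625, -0.229708), (dp/dtau, dq/dtau) = (0.777001, 0.145315); Gamma_ppp = 0.043996, Gamma_ppq = -1.102989, Gamma_pqq = 0.071879, Gamma_qpp = 0.024920, Gamma_qpq = -0.624734, Gamma_qqq = 0.040713; k1 = (0.777001, 0.145315, 0.220997, 0.125173)
  k2: at (p, q) = (-0.077350, -0.218809), (dp/dtau, dq/dtau) = (0.793575, 0.154703); Gamma_ppp = 0.041685, Gamma_ppq = -1.181260, Gamma_pqq = 0.038882, Gamma_qpp = 0.014171, Gamma_qpq = -0.401588, Gamma_qqq = 0.013218; k2 = (0.793575, 0.154703, 0.262861, 0.089364)
  k3: at (p, q) = (-0.076107, -0.218105), (dp/dtau, dq/dtau) = (0.796715, 0.152017); Gamma_ppp = 0.041403, Gamma_ppq = -1.181734, Gamma_pqq = 0.038162, Gamma_qpp = 0.013896, Gamma_qpq = -0.396625, Gamma_qqq = 0.012808; k3 = (0.796715, 0.152017, 0.259088, 0.086957)
  k4: at (p, q) = (-0.016118, -0.206905), (dp/dtau, dq/dtau) = (0.815864, 0.158359); Gamma_ppp = 0.037656, Gamma_ppq = -1.222549, Gamma_pqq = 0.007317, Gamma_qpp = 0.002828, Gamma_qpq = -0.091826, Gamma_qqq = 0.000550; k4 = (0.815864, 0.158359, 0.290656, 0.021831)
  Y <- Y + (h/6)(k1 + 2k2 + 2k3 + k4): p = -0.0163, q = -0.2068, dp/dtau = 0.8159, dq/dtau = 0.1578
step 3:
  k1: at (p, q) = (-0.016289, -0.206780), (dp/dtau, dq/dtau) = (0.815889, 0.157806); Gamma_ppp = 0.037598, Gamma_ppq = -1.222154, Gamma_pqq = 0.007395, Gamma_qpp = 0.002856, Gamma_qpq = -0.092829, Gamma_qqq = 0.000562; k1 = (0.815889, 0.157806, 0.289498, 0.021989)
  k2: at (p, q) = (0.044903, -0.194945), (dp/dtau, dq/dtau) = (0.837602, 0.159455); Gamma_ppp = 0.032286, Gamma_ppq = -1.206396, Gamma_pqq = -0.017361, Gamma_qpp = -0.007188, Gamma_qpq = 0.268602, Gamma_qqq = 0.003865; k2 = (0.837602, 0.159455, 0.300043, -0.066804)
  k3: at (p, q) = (0.046531, -0.194821), (dp/dtau, dq/dtau) = (0.838393, 0.152796); Gamma_ppp = 0.032210, Gamma_ppq = -1.205653, Gamma_pqq = -0.017906, Gamma_qpp = -0.007436, Gamma_qpq = 0.278356, Gamma_qqq = 0.004134; k3 = (0.838393, 0.152796, 0.286673, -0.066186)
  k4: at (p, q) = (0.109470, -0.183861), (dp/dtau, dq/dtau) = (0.858890, 0.147878); Gamma_ppp = 0.026336, Gamma_ppq = -1.128333, Gamma_pqq = -0.033306, Gamma_qpp = -0.015191, Gamma_qpq = 0.650859, Gamma_qqq = 0.019212; k4 = (0.858890, 0.147878, 0.267922, -0.154546)
  Y <- Y + (h/6)(k1 + 2k2 + 2k3 + k4): p = 0.1094, q = -0.1835, dp/dtau = 0.8592, dq/dtau = 0.1478
step 4:
  k1: at (p, q) = (0.109380, -0.183525), (dp/dtau, dq/dtau) = (0.859161, 0.147843); Gamma_ppp = 0.026215, Gamma_ppq = -1.127321, Gamma_pqq = -0.033255, Gamma_qpp = -0.015138, Gamma_qpq = 0.650968, Gamma_qqq = 0.019203; k1 = (0.859161, 0.147843, 0.267762, -0.154618)
  k2: at (p, q) = (0.173817, -0.172437), (dp/dtau, dq/dtau) = (0.879243, 0.136246); Gamma_ppp = 0.020131, Gamma_ppq = -0.997723, Gamma_pqq = -0.038384, Gamma_qpp = -0.019703, Gamma_qpq = 0.976551, Gamma_qqq = 0.037569; k2 = (0.879243, 0.136246, 0.224192, -0.219434)
  k3: at (p, q) = (0.175324, -0.173307), (dp/dtau, dq/dtau) = (0.875975, 0.131385); Gamma_ppp = 0.020344, Gamma_ppq = -0.998468, Gamma_pqq = -0.038556, Gamma_qpp = -0.019981, Gamma_qpq = 0.980658, Gamma_qqq = 0.037868; k3 = (0.875975, 0.131385, 0.214883, -0.211050)
  k4: at (p, q) = (0.240777, -0.163818), (dp/dtau, dq/dtau) = (0.891393, 0.116185); Gamma_ppp = 0.015199, Gamma_ppq = -0.847855, Gamma_pqq = -0.035350, Gamma_qpp = -0.021729, Gamma_qpq = 1.212107, Gamma_qqq = 0.050538; k4 = (0.891393, 0.116185, 0.164019, -0.234484)
  Y <- Y + (h/6)(k1 + 2k2 + 2k3 + k4): p = 0.2409, q = -0.1635, dp/dtau = 0.8919, dq/dtau = 0.1166
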